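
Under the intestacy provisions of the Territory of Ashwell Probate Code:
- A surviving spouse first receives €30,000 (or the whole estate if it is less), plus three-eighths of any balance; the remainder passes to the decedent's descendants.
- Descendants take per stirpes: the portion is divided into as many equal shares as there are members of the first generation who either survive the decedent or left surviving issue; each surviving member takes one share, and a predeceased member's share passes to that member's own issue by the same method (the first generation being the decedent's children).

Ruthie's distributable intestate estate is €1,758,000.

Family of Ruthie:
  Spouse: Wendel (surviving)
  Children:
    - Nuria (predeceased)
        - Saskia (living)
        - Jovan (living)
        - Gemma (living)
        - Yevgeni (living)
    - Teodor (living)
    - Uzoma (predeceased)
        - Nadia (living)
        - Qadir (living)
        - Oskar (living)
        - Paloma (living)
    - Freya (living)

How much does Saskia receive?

Saskia receives €67,500.

Wendel first takes €30,000, leaving a balance of €1,728,000. Wendel then takes three-eighths of the balance (€648,000), for a total of €678,000. The remaining €1,080,000 passes to the descendants.
The descendants' portion (€1,080,000) is divided into 4 shares of €270,000: Teodor and Freya each take €270,000; Nuria's €270,000 share passes to Nuria's issue; Uzoma's €270,000 share passes to Uzoma's issue.
Nuria's share (€270,000) is divided into 4 shares of €67,500: Saskia, Jovan, Gemma, and Yevgeni each take €67,500.
Uzoma's share (€270,000) is divided into 4 shares of €67,500: Nadia, Qadir, Oskar, and Paloma each take €67,500.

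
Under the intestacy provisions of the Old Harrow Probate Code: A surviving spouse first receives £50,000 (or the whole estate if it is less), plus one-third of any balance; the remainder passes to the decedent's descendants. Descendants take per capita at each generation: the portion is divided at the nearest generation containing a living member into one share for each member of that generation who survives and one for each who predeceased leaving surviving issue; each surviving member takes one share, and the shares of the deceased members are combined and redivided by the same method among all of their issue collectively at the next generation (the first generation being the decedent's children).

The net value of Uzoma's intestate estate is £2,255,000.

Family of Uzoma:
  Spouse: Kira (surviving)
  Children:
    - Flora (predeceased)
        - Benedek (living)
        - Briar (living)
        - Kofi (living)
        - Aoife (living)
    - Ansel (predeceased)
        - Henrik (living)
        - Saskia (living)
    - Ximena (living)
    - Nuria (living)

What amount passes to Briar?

Kira first takes £50,000, leaving a balance of £2,205,000. Kira then takes one-third of the balance (£735,000), for a total of £785,000. The remaining £1,470,000 passes to the descendants.
The descendants' portion (£1,470,000) is divided at the children's generation into 4 shares of £367,500. Ximena and Nuria each take £367,500. The 2 shares of the deceased (Flora and Ansel) are combined into a pool of £735,000.
That pool (£735,000) is divided at the grandchildren's generation equally among Benedek, Briar, Kofi, Aoife, Henrik, and Saskia: £122,500 each.

Briar receives £122,500.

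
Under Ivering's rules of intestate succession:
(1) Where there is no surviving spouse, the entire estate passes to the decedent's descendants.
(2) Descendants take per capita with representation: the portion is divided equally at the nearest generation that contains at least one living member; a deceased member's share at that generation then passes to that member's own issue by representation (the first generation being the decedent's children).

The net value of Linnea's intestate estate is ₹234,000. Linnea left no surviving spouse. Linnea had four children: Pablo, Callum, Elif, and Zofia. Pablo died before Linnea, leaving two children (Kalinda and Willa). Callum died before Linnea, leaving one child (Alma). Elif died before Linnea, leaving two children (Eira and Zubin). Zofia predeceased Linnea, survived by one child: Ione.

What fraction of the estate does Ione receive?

The entire ₹234,000 passes to the descendants.
No child survives, so the initial division is made at the grandchildren's generation.
That amount (₹234,000) is divided into 6 shares of ₹39,000: Kalinda, Willa, Alma, Eira, Zubin, and Ione each take ₹39,000.

Ione receives 1/6 of the estate.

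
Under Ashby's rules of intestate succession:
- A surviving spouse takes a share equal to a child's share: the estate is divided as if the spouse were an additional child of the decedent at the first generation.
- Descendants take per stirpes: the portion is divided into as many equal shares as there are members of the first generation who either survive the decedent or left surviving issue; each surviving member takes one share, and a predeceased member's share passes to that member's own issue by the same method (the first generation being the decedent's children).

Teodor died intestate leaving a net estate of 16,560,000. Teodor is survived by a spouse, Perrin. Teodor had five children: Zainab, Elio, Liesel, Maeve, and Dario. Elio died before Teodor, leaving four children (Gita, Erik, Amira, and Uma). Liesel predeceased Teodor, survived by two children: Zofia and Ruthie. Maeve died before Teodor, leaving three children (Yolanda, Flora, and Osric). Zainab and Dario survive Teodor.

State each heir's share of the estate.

Perrin: 2,760,000; Zainab: 2,760,000; Gita: 690,000; Erik: 690,000; Amira: 690,000; Uma: 690,000; Zofia: 1,380,000; Ruthie: 1,380,000; Yolanda: 920,000; Flora: 920,000; Osric: 920,000; Dario: 2,760,000

The spouse counts as an additional share at the children's level, so there are 6 primary shares of 2,760,000. Perrin takes one such share (2,760,000).
The children's combined portion (13,800,000) is divided into 5 shares of 2,760,000: Zainab and Dario each take 2,760,000; Elio's 2,760,000 share passes to Elio's issue; Liesel's 2,760,000 share passes to Liesel's issue; Maeve's 2,760,000 share passes to Maeve's issue.
Elio's share (2,760,000) is divided into 4 shares of 690,000: Gita, Erik, Amira, and Uma each take 690,000.
Liesel's share (2,760,000) is divided into 2 shares of 1,380,000: Zofia and Ruthie each take 1,380,000.
Maeve's share (2,760,000) is divided into 3 shares of 920,000: Yolanda, Flora, and Osric each take 920,000.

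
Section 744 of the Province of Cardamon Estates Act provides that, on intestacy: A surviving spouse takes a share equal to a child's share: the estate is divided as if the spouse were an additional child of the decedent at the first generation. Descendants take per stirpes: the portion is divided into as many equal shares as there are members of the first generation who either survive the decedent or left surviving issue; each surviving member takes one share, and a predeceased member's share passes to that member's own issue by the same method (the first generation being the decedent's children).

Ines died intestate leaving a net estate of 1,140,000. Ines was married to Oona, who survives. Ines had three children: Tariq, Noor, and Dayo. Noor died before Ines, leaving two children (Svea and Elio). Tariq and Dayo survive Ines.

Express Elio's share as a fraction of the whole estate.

Elio receives 1/8 of the estate.

The spouse counts as an additional share at the children's level, so there are 4 primary shares of 285,000. Oona takes one such share (285,000).
The children's combined portion (855,000) is divided into 3 shares of 285,000: Tariq and Dayo each take 285,000; Noor's 285,000 share passes to Noor's issue.
Noor's share (285,000) is divided into 2 shares of 142,500: Svea and Elio each take 142,500.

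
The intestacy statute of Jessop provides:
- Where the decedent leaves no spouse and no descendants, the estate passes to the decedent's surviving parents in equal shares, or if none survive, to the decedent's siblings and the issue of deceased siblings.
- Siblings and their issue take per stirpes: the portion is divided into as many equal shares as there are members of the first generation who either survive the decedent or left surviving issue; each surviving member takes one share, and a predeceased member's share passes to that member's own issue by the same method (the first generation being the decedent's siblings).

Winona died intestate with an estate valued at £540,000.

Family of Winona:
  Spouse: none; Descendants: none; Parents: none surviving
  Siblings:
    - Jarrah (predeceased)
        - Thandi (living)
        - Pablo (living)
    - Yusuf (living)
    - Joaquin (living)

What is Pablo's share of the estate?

The entire £540,000 passes to the siblings and their issue.
That amount (£540,000) is divided into 3 shares of £180,000: Yusuf and Joaquin each take £180,000; Jarrah's £180,000 share passes to Jarrah's issue.
Jarrah's share (£180,000) is divided into 2 shares of £90,000: Thandi and Pablo each take £90,000.

Pablo receives £90,000.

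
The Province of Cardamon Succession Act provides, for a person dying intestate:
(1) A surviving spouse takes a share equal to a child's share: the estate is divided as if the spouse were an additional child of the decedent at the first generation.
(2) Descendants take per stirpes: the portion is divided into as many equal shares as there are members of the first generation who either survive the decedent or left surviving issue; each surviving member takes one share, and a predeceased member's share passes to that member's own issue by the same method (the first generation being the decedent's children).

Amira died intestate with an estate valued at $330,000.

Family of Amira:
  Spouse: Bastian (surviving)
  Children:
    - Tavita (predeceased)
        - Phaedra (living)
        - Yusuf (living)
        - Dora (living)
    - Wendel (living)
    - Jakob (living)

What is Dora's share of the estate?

Dora receives $27,500.

The spouse counts as an additional share at the children's level, so there are 4 primary shares of $82,500. Bastian takes one such share ($82,500).
The children's combined portion ($247,500) is divided into 3 shares of $82,500: Wendel and Jakob each take $82,500; Tavita's $82,500 share passes to Tavita's issue.
Tavita's share ($82,500) is divided into 3 shares of $27,500: Phaedra, Yusuf, and Dora each take $27,500.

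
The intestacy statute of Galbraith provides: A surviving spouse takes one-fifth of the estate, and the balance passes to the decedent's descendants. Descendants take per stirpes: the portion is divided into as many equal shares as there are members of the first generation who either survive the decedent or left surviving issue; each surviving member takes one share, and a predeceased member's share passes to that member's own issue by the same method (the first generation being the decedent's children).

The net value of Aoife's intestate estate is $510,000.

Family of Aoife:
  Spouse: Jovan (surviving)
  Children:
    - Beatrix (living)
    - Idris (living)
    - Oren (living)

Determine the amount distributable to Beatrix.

Beatrix receives $136,000.

Jovan takes one-fifth of $510,000 = $102,000. The remaining $408,000 passes to the descendants.
The descendants' portion ($408,000) is divided into 3 shares of $136,000: Beatrix, Idris, and Oren each take $136,000.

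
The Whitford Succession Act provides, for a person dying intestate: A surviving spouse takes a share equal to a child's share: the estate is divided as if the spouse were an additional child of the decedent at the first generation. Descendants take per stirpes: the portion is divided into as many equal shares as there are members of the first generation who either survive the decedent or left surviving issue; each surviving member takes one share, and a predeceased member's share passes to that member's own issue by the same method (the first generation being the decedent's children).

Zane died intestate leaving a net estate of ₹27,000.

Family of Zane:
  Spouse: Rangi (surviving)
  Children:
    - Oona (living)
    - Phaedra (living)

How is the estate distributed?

Rangi: ₹9,000; Oona: ₹9,000; Phaedra: ₹9,000

The spouse counts as an additional share at the children's level, so there are 3 primary shares of ₹9,000. Rangi takes one such share (₹9,000).
The children's combined portion (₹18,000) is divided into 2 shares of ₹9,000: Oona and Phaedra each take ₹9,000.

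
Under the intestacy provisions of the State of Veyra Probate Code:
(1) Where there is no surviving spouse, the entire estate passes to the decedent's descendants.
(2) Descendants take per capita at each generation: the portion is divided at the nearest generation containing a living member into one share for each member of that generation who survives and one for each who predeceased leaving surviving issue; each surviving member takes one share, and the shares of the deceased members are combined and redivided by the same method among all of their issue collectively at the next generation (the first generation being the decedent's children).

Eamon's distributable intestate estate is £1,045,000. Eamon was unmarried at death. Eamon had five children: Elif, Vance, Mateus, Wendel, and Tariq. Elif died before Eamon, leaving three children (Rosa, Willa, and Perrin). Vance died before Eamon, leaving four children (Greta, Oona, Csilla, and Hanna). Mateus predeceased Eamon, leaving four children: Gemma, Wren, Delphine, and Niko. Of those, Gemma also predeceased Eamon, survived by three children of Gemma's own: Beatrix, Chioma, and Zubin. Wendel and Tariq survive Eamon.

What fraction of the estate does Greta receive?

Greta receives 3/55 of the estate.

The entire £1,045,000 passes to the descendants.
That amount (£1,045,000) is divided at the children's generation into 5 shares of £209,000. Wendel and Tariq each take £209,000. The 3 shares of the deceased (Elif, Vance, and Mateus) are combined into a pool of £627,000.
That pool (£627,000) is divided at the grandchildren's generation into 11 shares of £57,000. Rosa, Willa, Perrin, Greta, Oona, Csilla, Hanna, Wren, Delphine, and Niko each take £57,000. The remaining share for the deceased Gemma (£57,000) is carried to the next generation.
That pool (£57,000) is divided at the great-grandchildren's generation equally among Beatrix, Chioma, and Zubin: £19,000 each.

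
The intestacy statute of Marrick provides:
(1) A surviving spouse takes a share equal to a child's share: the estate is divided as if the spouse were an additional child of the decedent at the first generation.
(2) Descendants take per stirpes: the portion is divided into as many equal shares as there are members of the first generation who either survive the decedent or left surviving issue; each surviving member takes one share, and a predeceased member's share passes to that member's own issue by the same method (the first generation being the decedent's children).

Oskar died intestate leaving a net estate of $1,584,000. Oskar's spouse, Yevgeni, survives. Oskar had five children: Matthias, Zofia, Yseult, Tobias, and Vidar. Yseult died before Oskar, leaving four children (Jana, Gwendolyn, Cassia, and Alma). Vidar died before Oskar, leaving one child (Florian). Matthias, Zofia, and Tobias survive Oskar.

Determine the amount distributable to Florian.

The spouse counts as an additional share at the children's level, so there are 6 primary shares of $264,000. Yevgeni takes one such share ($264,000).
The children's combined portion ($1,320,000) is divided into 5 shares of $264,000: Matthias, Zofia, and Tobias each take $264,000; Yseult's $264,000 share passes to Yseult's issue; Vidar's $264,000 share passes to Vidar's issue.
Yseult's share ($264,000) is divided into 4 shares of $66,000: Jana, Gwendolyn, Cassia, and Alma each take $66,000.
Vidar's share ($264,000) passes entirely to Florian.

Florian receives $264,000.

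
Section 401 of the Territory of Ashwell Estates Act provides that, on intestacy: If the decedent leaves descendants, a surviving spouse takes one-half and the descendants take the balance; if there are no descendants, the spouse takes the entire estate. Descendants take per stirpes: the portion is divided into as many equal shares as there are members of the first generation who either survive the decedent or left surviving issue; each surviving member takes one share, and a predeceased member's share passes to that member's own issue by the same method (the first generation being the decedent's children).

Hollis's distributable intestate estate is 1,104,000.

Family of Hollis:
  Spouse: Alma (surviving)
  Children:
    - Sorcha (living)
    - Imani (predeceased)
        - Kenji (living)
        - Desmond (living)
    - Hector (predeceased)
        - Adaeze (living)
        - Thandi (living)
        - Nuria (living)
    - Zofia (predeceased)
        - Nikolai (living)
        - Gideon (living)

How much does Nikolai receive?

Alma takes one-half of 1,104,000 = 552,000. The remaining 552,000 passes to the descendants.
The descendants' portion (552,000) is divided into 4 shares of 138,000: Sorcha takes 138,000; Imani's 138,000 share passes to Imani's issue; Hector's 138,000 share passes to Hector's issue; Zofia's 138,000 share passes to Zofia's issue.
Imani's share (138,000) is divided into 2 shares of 69,000: Kenji and Desmond each take 69,000.
Hector's share (138,000) is divided into 3 shares of 46,000: Adaeze, Thandi, and Nuria each take 46,000.
Zofia's share (138,000) is divided into 2 shares of 69,000: Nikolai and Gideon each take 69,000.

Nikolai receives 69,000.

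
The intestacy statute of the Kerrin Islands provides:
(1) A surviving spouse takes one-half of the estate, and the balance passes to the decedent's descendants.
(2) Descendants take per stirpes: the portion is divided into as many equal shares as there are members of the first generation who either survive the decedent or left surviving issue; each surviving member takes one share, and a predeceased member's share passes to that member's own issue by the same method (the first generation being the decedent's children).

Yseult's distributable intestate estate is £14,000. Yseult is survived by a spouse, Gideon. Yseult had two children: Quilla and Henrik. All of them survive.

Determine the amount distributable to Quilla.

Gideon takes one-half of £14,000 = £7,000. The remaining £7,000 passes to the descendants.
The descendants' portion (£7,000) is divided into 2 shares of £3,500: Quilla and Henrik each take £3,500.

Quilla receives £3,500.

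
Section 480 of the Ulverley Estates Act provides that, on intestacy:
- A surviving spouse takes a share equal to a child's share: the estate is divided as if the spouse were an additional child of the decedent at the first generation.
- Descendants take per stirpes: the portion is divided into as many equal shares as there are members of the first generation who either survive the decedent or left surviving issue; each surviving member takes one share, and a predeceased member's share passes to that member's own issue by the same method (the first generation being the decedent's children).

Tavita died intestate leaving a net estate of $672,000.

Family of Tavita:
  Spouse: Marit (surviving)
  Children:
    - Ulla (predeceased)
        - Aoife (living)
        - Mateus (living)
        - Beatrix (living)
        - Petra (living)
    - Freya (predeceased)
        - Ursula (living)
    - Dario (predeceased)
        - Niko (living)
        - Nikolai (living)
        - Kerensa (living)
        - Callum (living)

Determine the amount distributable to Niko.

The spouse counts as an additional share at the children's level, so there are 4 primary shares of $168,000. Marit takes one such share ($168,000).
The children's combined portion ($504,000) is divided into 3 shares of $168,000: Ulla's $168,000 share passes to Ulla's issue; Freya's $168,000 share passes to Freya's issue; Dario's $168,000 share passes to Dario's issue.
Ulla's share ($168,000) is divided into 4 shares of $42,000: Aoife, Mateus, Beatrix, and Petra each take $42,000.
Freya's share ($168,000) passes entirely to Ursula.
Dario's share ($168,000) is divided into 4 shares of $42,000: Niko, Nikolai, Kerensa, and Callum each take $42,000.

Niko receives $42,000.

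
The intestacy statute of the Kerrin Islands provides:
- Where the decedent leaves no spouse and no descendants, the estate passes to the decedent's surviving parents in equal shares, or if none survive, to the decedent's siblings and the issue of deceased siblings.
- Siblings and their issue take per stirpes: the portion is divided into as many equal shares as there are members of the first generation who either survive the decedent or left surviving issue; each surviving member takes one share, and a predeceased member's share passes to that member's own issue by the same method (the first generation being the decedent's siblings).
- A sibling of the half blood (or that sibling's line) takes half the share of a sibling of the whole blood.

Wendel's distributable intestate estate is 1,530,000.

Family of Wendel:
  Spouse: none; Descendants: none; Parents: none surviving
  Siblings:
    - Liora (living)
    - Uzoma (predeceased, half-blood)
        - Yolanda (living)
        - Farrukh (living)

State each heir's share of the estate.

The entire 1,530,000 passes to the siblings and their issue.
Counting each half-blood sibling's line as half a unit, there are 3/2 units in 1,530,000, so one unit is 1,020,000. Whole-blood lines (Liora) take 1,020,000 each; half-blood lines (Uzoma) take 510,000 each.
Uzoma's share (510,000) is divided into 2 shares of 255,000: Yolanda and Farrukh each take 255,000.

Liora: 1,020,000; Yolanda: 255,000; Farrukh: 255,000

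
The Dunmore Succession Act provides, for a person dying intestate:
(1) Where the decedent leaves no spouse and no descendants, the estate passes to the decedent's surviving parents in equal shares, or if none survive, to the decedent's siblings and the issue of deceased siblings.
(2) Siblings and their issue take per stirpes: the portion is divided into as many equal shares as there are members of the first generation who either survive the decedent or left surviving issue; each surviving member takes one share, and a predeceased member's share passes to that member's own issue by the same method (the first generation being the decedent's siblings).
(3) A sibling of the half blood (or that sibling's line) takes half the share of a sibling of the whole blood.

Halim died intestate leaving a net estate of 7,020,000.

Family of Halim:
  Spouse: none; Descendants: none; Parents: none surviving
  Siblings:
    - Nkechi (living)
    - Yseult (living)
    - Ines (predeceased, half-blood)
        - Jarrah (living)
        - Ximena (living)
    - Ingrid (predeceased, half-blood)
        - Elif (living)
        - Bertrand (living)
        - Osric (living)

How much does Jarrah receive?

The entire 7,020,000 passes to the siblings and their issue.
Counting each half-blood sibling's line as half a unit, there are 3 units in 7,020,000, so one unit is 2,340,000. Whole-blood lines (Nkechi and Yseult) take 2,340,000 each; half-blood lines (Ines and Ingrid) take 1,170,000 each.
Ines's share (1,170,000) is divided into 2 shares of 585,000: Jarrah and Ximena each take 585,000.
Ingrid's share (1,170,000) is divided into 3 shares of 390,000: Elif, Bertrand, and Osric each take 390,000.

Jarrah receives 585,000.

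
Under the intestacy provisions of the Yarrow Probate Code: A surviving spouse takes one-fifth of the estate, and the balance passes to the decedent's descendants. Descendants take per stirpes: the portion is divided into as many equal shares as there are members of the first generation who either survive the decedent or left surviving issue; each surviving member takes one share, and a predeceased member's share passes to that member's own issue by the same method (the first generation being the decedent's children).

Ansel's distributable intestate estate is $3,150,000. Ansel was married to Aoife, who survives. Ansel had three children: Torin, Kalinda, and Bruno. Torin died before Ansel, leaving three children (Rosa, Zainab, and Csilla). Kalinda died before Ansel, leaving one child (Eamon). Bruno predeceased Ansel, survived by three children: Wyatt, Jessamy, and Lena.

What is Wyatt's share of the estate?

Wyatt receives $280,000.

Aoife takes one-fifth of $3,150,000 = $630,000. The remaining $2,520,000 passes to the descendants.
The descendants' portion ($2,520,000) is divided into 3 shares of $840,000: Torin's $840,000 share passes to Torin's issue; Kalinda's $840,000 share passes to Kalinda's issue; Bruno's $840,000 share passes to Bruno's issue.
Torin's share ($840,000) is divided into 3 shares of $280,000: Rosa, Zainab, and Csilla each take $280,000.
Kalinda's share ($840,000) passes entirely to Eamon.
Bruno's share ($840,000) is divided into 3 shares of $280,000: Wyatt, Jessamy, and Lena each take $280,000.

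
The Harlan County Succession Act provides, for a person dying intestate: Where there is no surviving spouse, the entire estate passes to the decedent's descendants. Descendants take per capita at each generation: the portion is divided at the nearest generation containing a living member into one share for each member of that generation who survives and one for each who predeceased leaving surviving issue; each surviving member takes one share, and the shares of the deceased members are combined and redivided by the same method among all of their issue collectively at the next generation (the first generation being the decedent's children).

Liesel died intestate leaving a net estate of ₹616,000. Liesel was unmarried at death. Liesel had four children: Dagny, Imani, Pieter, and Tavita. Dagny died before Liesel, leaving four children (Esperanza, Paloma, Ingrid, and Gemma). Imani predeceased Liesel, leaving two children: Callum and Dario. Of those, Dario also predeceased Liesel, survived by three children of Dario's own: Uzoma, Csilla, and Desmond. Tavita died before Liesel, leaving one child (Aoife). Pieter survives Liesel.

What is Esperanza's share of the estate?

The entire ₹616,000 passes to the descendants.
That amount (₹616,000) is divided at the children's generation into 4 shares of ₹154,000. Pieter takes ₹154,000. The 3 shares of the deceased (Dagny, Imani, and Tavita) are combined into a pool of ₹462,000.
That pool (₹462,000) is divided at the grandchildren's generation into 7 shares of ₹66,000. Esperanza, Paloma, Ingrid, Gemma, Callum, and Aoife each take ₹66,000. The remaining share for the deceased Dario (₹66,000) is carried to the next generation.
That pool (₹66,000) is divided at the great-grandchildren's generation equally among Uzoma, Csilla, and Desmond: ₹22,000 each.

Esperanza receives ₹66,000.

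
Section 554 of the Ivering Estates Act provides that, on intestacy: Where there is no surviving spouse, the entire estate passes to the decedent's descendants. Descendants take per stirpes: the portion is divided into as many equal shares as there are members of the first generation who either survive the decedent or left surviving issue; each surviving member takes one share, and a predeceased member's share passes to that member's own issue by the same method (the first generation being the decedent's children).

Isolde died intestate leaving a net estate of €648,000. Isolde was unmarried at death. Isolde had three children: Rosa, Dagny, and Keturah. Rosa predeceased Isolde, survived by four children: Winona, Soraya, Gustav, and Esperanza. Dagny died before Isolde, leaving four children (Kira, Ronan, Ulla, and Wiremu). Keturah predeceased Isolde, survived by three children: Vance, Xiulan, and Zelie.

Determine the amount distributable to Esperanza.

Esperanza receives €54,000.

The entire €648,000 passes to the descendants.
That amount (€648,000) is divided into 3 shares of €216,000: Rosa's €216,000 share passes to Rosa's issue; Dagny's €216,000 share passes to Dagny's issue; Keturah's €216,000 share passes to Keturah's issue.
Rosa's share (€216,000) is divided into 4 shares of €54,000: Winona, Soraya, Gustav, and Esperanza each take €54,000.
Dagny's share (€216,000) is divided into 4 shares of €54,000: Kira, Ronan, Ulla, and Wiremu each take €54,000.
Keturah's share (€216,000) is divided into 3 shares of €72,000: Vance, Xiulan, and Zelie each take €72,000.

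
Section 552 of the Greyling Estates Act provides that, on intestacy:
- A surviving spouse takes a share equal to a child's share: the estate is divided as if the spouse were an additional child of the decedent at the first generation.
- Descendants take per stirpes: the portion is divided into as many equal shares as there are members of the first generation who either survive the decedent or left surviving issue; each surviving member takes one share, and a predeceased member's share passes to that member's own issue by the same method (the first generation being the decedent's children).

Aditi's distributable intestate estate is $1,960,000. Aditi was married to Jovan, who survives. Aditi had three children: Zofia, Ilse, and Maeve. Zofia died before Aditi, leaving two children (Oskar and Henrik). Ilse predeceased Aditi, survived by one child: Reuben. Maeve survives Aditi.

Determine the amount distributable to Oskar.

Oskar receives $245,000.

The spouse counts as an additional share at the children's level, so there are 4 primary shares of $490,000. Jovan takes one such share ($490,000).
The children's combined portion ($1,470,000) is divided into 3 shares of $490,000: Maeve takes $490,000; Zofia's $490,000 share passes to Zofia's issue; Ilse's $490,000 share passes to Ilse's issue.
Zofia's share ($490,000) is divided into 2 shares of $245,000: Oskar and Henrik each take $245,000.
Ilse's share ($490,000) passes entirely to Reuben.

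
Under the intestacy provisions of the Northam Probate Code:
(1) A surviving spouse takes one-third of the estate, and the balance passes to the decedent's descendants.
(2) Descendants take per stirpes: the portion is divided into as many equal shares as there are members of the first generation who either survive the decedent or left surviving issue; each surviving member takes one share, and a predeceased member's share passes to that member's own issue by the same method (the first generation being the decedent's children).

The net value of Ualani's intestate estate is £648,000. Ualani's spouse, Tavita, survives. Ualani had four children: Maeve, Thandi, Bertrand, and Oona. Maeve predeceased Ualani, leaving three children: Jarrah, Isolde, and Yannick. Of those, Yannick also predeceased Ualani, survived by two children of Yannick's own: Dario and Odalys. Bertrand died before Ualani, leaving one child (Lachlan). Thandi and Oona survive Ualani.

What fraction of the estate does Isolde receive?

Isolde receives 1/18 of the estate.

Tavita takes one-third of £648,000 = £216,000. The remaining £432,000 passes to the descendants.
The descendants' portion (£432,000) is divided into 4 shares of £108,000: Thandi and Oona each take £108,000; Maeve's £108,000 share passes to Maeve's issue; Bertrand's £108,000 share passes to Bertrand's issue.
Maeve's share (£108,000) is divided into 3 shares of £36,000: Jarrah and Isolde each take £36,000; Yannick's £36,000 share passes to Yannick's issue.
Yannick's share (£36,000) is divided into 2 shares of £18,000: Dario and Odalys each take £18,000.
Bertrand's share (£108,000) passes entirely to Lachlan.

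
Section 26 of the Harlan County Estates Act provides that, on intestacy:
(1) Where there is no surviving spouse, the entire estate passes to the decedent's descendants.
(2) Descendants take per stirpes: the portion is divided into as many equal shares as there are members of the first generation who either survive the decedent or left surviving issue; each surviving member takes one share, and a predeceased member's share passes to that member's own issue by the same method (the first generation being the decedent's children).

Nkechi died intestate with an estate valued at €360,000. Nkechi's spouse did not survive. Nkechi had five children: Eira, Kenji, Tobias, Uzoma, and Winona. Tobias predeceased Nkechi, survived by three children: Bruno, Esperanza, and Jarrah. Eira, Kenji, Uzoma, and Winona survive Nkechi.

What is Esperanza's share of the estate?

Esperanza receives €24,000.

The entire €360,000 passes to the descendants.
That amount (€360,000) is divided into 5 shares of €72,000: Eira, Kenji, Uzoma, and Winona each take €72,000; Tobias's €72,000 share passes to Tobias's issue.
Tobias's share (€72,000) is divided into 3 shares of €24,000: Bruno, Esperanza, and Jarrah each take €24,000.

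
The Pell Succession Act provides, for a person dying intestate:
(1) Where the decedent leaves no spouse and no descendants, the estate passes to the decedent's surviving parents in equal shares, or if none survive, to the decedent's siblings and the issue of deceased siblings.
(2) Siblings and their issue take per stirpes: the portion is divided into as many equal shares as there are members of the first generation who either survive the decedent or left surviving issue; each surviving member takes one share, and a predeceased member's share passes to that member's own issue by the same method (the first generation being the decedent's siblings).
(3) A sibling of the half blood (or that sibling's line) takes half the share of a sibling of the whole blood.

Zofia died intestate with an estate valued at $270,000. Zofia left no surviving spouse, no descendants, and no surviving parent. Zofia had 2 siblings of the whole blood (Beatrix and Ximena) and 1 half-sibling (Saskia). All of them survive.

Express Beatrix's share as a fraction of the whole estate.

Beatrix receives 2/5 of the estate.

The entire $270,000 passes to the siblings and their issue.
Counting each half-blood sibling's line as half a unit, there are 5/2 units in $270,000, so one unit is $108,000. Whole-blood lines (Beatrix and Ximena) take $108,000 each; half-blood lines (Saskia) take $54,000 each.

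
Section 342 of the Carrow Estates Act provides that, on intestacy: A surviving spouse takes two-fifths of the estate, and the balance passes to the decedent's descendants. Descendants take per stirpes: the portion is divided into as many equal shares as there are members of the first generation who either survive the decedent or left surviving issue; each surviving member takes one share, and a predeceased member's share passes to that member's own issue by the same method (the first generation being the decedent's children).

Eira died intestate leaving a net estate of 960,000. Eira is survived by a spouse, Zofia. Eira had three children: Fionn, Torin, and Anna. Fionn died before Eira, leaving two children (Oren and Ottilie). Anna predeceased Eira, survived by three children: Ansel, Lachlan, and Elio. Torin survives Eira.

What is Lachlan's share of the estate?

Lachlan receives 64,000.

Zofia takes two-fifths of 960,000 = 384,000. The remaining 576,000 passes to the descendants.
The descendants' portion (576,000) is divided into 3 shares of 192,000: Torin takes 192,000; Fionn's 192,000 share passes to Fionn's issue; Anna's 192,000 share passes to Anna's issue.
Fionn's share (192,000) is divided into 2 shares of 96,000: Oren and Ottilie each take 96,000.
Anna's share (192,000) is divided into 3 shares of 64,000: Ansel, Lachlan, and Elio each take 64,000.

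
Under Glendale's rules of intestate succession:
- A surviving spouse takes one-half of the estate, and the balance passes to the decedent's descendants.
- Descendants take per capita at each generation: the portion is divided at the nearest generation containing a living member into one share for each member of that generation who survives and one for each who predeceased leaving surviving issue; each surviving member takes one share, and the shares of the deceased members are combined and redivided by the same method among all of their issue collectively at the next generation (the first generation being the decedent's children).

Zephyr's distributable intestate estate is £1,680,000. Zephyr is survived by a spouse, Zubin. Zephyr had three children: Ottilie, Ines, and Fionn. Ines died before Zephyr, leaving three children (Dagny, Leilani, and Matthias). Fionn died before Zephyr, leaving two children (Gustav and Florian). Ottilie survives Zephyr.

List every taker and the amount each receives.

Zubin takes one-half of £1,680,000 = £840,000. The remaining £840,000 passes to the descendants.
The descendants' portion (£840,000) is divided at the children's generation into 3 shares of £280,000. Ottilie takes £280,000. The 2 shares of the deceased (Ines and Fionn) are combined into a pool of £560,000.
That pool (£560,000) is divided at the grandchildren's generation equally among Dagny, Leilani, Matthias, Gustav, and Florian: £112,000 each.

Zubin: £840,000; Ottilie: £280,000; Dagny: £112,000; Leilani: £112,000; Matthias: £112,000; Gustav: £112,000; Florian: £112,000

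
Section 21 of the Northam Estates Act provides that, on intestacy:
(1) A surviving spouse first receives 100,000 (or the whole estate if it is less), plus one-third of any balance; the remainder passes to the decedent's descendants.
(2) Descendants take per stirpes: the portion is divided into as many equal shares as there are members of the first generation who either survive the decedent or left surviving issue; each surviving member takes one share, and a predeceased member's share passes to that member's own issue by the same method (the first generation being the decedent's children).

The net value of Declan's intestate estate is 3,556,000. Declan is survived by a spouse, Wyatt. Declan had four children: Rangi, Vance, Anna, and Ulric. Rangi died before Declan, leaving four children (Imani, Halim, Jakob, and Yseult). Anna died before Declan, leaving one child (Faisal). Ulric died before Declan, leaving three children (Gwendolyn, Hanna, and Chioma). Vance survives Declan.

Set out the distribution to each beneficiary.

Wyatt: 1,252,000; Imani: 144,000; Halim: 144,000; Jakob: 144,000; Yseult: 144,000; Vance: 576,000; Faisal: 576,000; Gwendolyn: 192,000; Hanna: 192,000; Chioma: 192,000

Wyatt first takes 100,000, leaving a balance of 3,456,000. Wyatt then takes one-third of the balance (1,152,000), for a total of 1,252,000. The remaining 2,304,000 passes to the descendants.
The descendants' portion (2,304,000) is divided into 4 shares of 576,000: Vance takes 576,000; Rangi's 576,000 share passes to Rangi's issue; Anna's 576,000 share passes to Anna's issue; Ulric's 576,000 share passes to Ulric's issue.
Rangi's share (576,000) is divided into 4 shares of 144,000: Imani, Halim, Jakob, and Yseult each take 144,000.
Anna's share (576,000) passes entirely to Faisal.
Ulric's share (576,000) is divided into 3 shares of 192,000: Gwendolyn, Hanna, and Chioma each take 192,000.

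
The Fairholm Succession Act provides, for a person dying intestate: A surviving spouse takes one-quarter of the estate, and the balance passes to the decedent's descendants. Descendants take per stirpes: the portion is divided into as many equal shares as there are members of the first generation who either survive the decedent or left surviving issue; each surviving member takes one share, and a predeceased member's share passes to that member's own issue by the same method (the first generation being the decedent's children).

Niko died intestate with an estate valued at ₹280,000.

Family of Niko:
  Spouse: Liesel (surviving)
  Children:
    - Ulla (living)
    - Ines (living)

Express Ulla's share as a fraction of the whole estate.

Liesel takes one-quarter of ₹280,000 = ₹70,000. The remaining ₹210,000 passes to the descendants.
The descendants' portion (₹210,000) is divided into 2 shares of ₹105,000: Ulla and Ines each take ₹105,000.

Ulla receives 3/8 of the estate.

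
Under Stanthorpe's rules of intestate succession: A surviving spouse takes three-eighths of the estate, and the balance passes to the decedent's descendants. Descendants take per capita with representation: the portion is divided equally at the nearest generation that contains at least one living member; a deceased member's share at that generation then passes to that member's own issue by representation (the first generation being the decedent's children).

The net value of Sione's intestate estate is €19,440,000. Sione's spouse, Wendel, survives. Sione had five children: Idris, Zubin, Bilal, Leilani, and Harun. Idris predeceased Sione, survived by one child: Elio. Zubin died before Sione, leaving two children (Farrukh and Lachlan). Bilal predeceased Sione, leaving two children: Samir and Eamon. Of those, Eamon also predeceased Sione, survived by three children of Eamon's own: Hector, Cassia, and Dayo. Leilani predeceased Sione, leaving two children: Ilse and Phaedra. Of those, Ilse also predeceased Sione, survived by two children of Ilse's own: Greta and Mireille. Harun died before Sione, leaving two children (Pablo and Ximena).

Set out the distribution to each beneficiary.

Wendel takes three-eighths of €19,440,000 = €7,290,000. The remaining €12,150,000 passes to the descendants.
No child survives, so the initial division is made at the grandchildren's generation.
The descendants' portion (€12,150,000) is divided into 9 shares of €1,350,000: Elio, Farrukh, Lachlan, Samir, Phaedra, Pablo, and Ximena each take €1,350,000; Eamon's €1,350,000 share passes to Eamon's issue; Ilse's €1,350,000 share passes to Ilse's issue.
Eamon's share (€1,350,000) is divided into 3 shares of €450,000: Hector, Cassia, and Dayo each take €450,000.
Ilse's share (€1,350,000) is divided into 2 shares of €675,000: Greta and Mireille each take €675,000.

Wendel: €7,290,000; Elio: €1,350,000; Farrukh: €1,350,000; Lachlan: €1,350,000; Samir: €1,350,000; Hector: €450,000; Cassia: €450,000; Dayo: €450,000; Greta: €675,000; Mireille: €675,000; Phaedra: €1,350,000; Pablo: €1,350,000; Ximena: €1,350,000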